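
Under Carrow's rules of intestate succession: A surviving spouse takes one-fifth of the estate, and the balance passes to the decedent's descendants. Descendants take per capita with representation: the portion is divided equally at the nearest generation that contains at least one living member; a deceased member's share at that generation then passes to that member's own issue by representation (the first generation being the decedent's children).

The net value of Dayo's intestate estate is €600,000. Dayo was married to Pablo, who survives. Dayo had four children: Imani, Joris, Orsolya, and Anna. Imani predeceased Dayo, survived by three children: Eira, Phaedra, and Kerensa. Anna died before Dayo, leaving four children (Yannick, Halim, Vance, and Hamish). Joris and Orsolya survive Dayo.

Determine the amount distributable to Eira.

Eira receives €40,000.

Pablo takes one-fifth of €600,000 = €120,000. The remaining €480,000 passes to the descendants.
The descendants' portion (€480,000) is divided into 4 shares of €120,000: Joris and Orsolya each take €120,000; Imani's €120,000 share passes to Imani's issue; Anna's €120,000 share passes to Anna's issue.
Imani's share (€120,000) is divided into 3 shares of €40,000: Eira, Phaedra, and Kerensa each take €40,000.
Anna's share (€120,000) is divided into 4 shares of €30,000: Yannick, Halim, Vance, and Hamish each take €30,000.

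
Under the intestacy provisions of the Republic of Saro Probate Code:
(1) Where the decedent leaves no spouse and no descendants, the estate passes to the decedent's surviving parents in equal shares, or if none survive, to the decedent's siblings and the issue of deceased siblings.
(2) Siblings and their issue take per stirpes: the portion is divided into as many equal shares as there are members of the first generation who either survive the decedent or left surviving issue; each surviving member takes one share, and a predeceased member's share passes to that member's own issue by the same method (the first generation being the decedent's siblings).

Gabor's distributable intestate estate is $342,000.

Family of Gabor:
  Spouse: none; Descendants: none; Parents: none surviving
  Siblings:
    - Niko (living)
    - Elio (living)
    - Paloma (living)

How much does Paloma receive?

Paloma receives $114,000.

The entire $342,000 passes to the siblings and their issue.
That amount ($342,000) is divided into 3 shares of $114,000: Niko, Elio, and Paloma each take $114,000.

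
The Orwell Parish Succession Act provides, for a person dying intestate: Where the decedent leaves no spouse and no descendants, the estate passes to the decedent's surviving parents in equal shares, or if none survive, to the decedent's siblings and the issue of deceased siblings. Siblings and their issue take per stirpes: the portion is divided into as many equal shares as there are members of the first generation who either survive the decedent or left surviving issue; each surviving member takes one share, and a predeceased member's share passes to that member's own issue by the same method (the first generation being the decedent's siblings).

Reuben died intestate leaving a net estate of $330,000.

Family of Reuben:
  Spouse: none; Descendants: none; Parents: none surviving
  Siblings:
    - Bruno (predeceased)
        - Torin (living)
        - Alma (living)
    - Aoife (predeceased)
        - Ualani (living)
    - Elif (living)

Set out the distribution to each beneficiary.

Torin: $55,000; Alma: $55,000; Ualani: $110,000; Elif: $110,000

The entire $330,000 passes to the siblings and their issue.
That amount ($330,000) is divided into 3 shares of $110,000: Elif takes $110,000; Bruno's $110,000 share passes to Bruno's issue; Aoife's $110,000 share passes to Aoife's issue.
Bruno's share ($110,000) is divided into 2 shares of $55,000: Torin and Alma each take $55,000.
Aoife's share ($110,000) passes entirely to Ualani.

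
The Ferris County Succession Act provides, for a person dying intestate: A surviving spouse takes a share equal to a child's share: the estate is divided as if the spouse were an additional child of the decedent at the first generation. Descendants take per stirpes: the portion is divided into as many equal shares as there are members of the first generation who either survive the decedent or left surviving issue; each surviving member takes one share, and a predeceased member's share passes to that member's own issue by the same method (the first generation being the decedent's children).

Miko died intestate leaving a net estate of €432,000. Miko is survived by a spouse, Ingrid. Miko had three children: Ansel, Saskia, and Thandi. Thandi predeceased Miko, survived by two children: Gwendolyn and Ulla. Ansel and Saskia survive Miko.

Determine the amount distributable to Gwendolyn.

Gwendolyn receives €54,000.

The spouse counts as an additional share at the children's level, so there are 4 primary shares of €108,000. Ingrid takes one such share (€108,000).
The children's combined portion (€324,000) is divided into 3 shares of €108,000: Ansel and Saskia each take €108,000; Thandi's €108,000 share passes to Thandi's issue.
Thandi's share (€108,000) is divided into 2 shares of €54,000: Gwendolyn and Ulla each take €54,000.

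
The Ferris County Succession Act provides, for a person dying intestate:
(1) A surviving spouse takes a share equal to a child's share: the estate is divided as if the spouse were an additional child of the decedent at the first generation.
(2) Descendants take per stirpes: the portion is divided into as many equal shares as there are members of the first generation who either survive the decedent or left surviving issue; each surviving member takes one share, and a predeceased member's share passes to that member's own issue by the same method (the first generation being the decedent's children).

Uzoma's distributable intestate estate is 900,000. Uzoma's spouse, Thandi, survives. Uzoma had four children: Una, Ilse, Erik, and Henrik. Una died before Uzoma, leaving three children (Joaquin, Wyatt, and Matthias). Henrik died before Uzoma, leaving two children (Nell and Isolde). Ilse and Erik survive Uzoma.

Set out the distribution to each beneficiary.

Thandi: 180,000; Joaquin: 60,000; Wyatt: 60,000; Matthias: 60,000; Ilse: 180,000; Erik: 180,000; Nell: 90,000; Isolde: 90,000

The spouse counts as an additional share at the children's level, so there are 5 primary shares of 180,000. Thandi takes one such share (180,000).
The children's combined portion (720,000) is divided into 4 shares of 180,000: Ilse and Erik each take 180,000; Una's 180,000 share passes to Una's issue; Henrik's 180,000 share passes to Henrik's issue.
Una's share (180,000) is divided into 3 shares of 60,000: Joaquin, Wyatt, and Matthias each take 60,000.
Henrik's share (180,000) is divided into 2 shares of 90,000: Nell and Isolde each take 90,000.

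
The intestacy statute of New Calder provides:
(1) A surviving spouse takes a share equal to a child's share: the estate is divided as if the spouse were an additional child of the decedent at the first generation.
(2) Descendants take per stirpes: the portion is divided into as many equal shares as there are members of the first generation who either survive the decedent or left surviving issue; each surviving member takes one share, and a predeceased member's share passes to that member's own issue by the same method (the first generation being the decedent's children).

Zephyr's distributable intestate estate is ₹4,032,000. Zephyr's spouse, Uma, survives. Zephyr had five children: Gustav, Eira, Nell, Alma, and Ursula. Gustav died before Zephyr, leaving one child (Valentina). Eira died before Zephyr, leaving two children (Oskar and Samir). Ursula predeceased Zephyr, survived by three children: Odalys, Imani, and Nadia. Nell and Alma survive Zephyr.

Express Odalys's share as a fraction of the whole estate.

Odalys receives 1/18 of the estate.

The spouse counts as an additional share at the children's level, so there are 6 primary shares of ₹672,000. Uma takes one such share (₹672,000).
The children's combined portion (₹3,360,000) is divided into 5 shares of ₹672,000: Nell and Alma each take ₹672,000; Gustav's ₹672,000 share passes to Gustav's issue; Eira's ₹672,000 share passes to Eira's issue; Ursula's ₹672,000 share passes to Ursula's issue.
Gustav's share (₹672,000) passes entirely to Valentina.
Eira's share (₹672,000) is divided into 2 shares of ₹336,000: Oskar and Samir each take ₹336,000.
Ursula's share (₹672,000) is divided into 3 shares of ₹224,000: Odalys, Imani, and Nadia each take ₹224,000.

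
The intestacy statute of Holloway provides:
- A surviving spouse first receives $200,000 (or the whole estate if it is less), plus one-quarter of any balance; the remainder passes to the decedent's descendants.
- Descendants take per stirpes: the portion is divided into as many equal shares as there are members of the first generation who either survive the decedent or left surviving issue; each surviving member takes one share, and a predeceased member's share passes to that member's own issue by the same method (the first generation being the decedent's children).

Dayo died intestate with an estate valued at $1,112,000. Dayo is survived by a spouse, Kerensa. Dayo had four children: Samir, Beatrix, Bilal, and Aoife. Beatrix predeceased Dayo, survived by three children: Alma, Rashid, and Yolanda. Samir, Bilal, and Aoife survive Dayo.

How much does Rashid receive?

Rashid receives $57,000.

Kerensa first takes $200,000, leaving a balance of $912,000. Kerensa then takes one-quarter of the balance ($228,000), for a total of $428,000. The remaining $684,000 passes to the descendants.
The descendants' portion ($684,000) is divided into 4 shares of $171,000: Samir, Bilal, and Aoife each take $171,000; Beatrix's $171,000 share passes to Beatrix's issue.
Beatrix's share ($171,000) is divided into 3 shares of $57,000: Alma, Rashid, and Yolanda each take $57,000.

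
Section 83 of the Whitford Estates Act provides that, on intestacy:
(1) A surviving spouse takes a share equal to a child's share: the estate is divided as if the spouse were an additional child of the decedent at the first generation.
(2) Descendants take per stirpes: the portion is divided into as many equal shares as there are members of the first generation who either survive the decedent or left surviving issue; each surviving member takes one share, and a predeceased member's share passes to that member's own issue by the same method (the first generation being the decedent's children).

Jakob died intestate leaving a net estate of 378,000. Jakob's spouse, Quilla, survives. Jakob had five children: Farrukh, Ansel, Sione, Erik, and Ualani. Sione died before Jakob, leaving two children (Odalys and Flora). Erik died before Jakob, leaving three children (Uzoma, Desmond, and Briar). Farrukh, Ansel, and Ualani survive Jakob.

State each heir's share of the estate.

The spouse counts as an additional share at the children's level, so there are 6 primary shares of 63,000. Quilla takes one such share (63,000).
The children's combined portion (315,000) is divided into 5 shares of 63,000: Farrukh, Ansel, and Ualani each take 63,000; Sione's 63,000 share passes to Sione's issue; Erik's 63,000 share passes to Erik's issue.
Sione's share (63,000) is divided into 2 shares of 31,500: Odalys and Flora each take 31,500.
Erik's share (63,000) is divided into 3 shares of 21,000: Uzoma, Desmond, and Briar each take 21,000.

Quilla: 63,000; Farrukh: 63,000; Ansel: 63,000; Odalys: 31,500; Flora: 31,500; Uzoma: 21,000; Desmond: 21,000; Briar: 21,000; Ualani: 63,000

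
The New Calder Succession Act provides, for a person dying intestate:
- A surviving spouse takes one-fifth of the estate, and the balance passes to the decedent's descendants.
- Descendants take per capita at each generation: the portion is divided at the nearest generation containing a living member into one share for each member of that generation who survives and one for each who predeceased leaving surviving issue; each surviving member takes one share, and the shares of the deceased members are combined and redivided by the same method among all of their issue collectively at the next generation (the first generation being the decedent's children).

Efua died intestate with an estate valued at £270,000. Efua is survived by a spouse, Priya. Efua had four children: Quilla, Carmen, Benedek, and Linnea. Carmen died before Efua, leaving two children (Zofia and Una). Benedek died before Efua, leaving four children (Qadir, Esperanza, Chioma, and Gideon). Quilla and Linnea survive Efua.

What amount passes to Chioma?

Priya takes one-fifth of £270,000 = £54,000. The remaining £216,000 passes to the descendants.
The descendants' portion (£216,000) is divided at the children's generation into 4 shares of £54,000. Quilla and Linnea each take £54,000. The 2 shares of the deceased (Carmen and Benedek) are combined into a pool of £108,000.
That pool (£108,000) is divided at the grandchildren's generation equally among Zofia, Una, Qadir, Esperanza, Chioma, and Gideon: £18,000 each.

Chioma receives £18,000.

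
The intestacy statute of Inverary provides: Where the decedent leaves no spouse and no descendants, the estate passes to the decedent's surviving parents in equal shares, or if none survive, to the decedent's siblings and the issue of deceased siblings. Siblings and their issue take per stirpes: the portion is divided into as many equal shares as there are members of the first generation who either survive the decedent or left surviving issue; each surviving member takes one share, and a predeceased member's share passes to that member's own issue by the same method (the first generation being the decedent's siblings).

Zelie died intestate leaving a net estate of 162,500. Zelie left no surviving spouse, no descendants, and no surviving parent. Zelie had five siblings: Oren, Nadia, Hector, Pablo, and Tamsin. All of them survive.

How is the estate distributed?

The entire 162,500 passes to the siblings and their issue.
That amount (162,500) is divided into 5 shares of 32,500: Oren, Nadia, Hector, Pablo, and Tamsin each take 32,500.

Oren: 32,500; Nadia: 32,500; Hector: 32,500; Pablo: 32,500; Tamsin: 32,500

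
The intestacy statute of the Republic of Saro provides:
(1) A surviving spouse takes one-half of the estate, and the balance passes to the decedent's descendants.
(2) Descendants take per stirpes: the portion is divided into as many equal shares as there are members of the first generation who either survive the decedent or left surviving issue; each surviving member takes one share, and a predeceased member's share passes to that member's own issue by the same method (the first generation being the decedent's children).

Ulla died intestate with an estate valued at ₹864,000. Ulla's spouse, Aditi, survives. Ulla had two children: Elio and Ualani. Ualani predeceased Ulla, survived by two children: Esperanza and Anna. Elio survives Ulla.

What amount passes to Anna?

Anna receives ₹108,000.

Aditi takes one-half of ₹864,000 = ₹432,000. The remaining ₹432,000 passes to the descendants.
The descendants' portion (₹432,000) is divided into 2 shares of ₹216,000: Elio takes ₹216,000; Ualani's ₹216,000 share passes to Ualani's issue.
Ualani's share (₹216,000) is divided into 2 shares of ₹108,000: Esperanza and Anna each take ₹108,000.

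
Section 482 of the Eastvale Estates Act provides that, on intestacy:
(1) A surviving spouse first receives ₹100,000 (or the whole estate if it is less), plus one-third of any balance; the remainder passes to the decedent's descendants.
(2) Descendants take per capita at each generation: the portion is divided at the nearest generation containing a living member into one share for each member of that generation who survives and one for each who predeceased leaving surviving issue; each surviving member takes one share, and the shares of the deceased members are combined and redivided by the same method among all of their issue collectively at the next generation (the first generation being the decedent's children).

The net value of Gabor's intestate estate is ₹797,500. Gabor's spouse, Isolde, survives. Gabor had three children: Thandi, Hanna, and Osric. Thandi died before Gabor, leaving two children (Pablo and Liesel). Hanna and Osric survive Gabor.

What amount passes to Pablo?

Pablo receives ₹77,500.

Isolde first takes ₹100,000, leaving a balance of ₹697,500. Isolde then takes one-third of the balance (₹232,500), for a total of ₹332,500. The remaining ₹465,000 passes to the descendants.
The descendants' portion (₹465,000) is divided at the children's generation into 3 shares of ₹155,000. Hanna and Osric each take ₹155,000. The remaining share for the deceased Thandi (₹155,000) is carried to the next generation.
That pool (₹155,000) is divided at the grandchildren's generation equally among Pablo and Liesel: ₹77,500 each.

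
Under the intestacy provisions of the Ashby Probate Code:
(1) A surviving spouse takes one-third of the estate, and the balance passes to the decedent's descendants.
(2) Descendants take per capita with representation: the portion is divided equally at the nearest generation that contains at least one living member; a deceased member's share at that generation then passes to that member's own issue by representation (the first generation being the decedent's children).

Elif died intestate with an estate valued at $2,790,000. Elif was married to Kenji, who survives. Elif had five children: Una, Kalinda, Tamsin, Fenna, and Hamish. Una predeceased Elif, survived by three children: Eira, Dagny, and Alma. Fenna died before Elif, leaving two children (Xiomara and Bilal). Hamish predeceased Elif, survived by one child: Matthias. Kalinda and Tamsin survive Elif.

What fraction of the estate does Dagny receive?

Dagny receives 2/45 of the estate.

Kenji takes one-third of $2,790,000 = $930,000. The remaining $1,860,000 passes to the descendants.
The descendants' portion ($1,860,000) is divided into 5 shares of $372,000: Kalinda and Tamsin each take $372,000; Una's $372,000 share passes to Una's issue; Fenna's $372,000 share passes to Fenna's issue; Hamish's $372,000 share passes to Hamish's issue.
Una's share ($372,000) is divided into 3 shares of $124,000: Eira, Dagny, and Alma each take $124,000.
Fenna's share ($372,000) is divided into 2 shares of $186,000: Xiomara and Bilal each take $186,000.
Hamish's share ($372,000) passes entirely to Matthias.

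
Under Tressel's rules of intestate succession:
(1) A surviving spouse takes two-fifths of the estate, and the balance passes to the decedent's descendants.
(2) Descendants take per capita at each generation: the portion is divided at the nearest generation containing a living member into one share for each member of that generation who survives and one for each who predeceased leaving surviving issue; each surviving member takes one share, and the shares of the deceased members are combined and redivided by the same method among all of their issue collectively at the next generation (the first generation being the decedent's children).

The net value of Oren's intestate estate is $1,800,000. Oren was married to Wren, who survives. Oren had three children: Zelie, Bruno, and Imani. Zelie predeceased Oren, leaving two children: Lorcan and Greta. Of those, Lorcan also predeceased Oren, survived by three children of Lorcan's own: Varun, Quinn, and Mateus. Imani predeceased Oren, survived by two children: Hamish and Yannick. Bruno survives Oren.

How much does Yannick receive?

Yannick receives $180,000.

Wren takes two-fifths of $1,800,000 = $720,000. The remaining $1,080,000 passes to the descendants.
The descendants' portion ($1,080,000) is divided at the children's generation into 3 shares of $360,000. Bruno takes $360,000. The 2 shares of the deceased (Zelie and Imani) are combined into a pool of $720,000.
That pool ($720,000) is divided at the grandchildren's generation into 4 shares of $180,000. Greta, Hamish, and Yannick each take $180,000. The remaining share for the deceased Lorcan ($180,000) is carried to the next generation.
That pool ($180,000) is divided at the great-grandchildren's generation equally among Varun, Quinn, and Mateus: $60,000 each.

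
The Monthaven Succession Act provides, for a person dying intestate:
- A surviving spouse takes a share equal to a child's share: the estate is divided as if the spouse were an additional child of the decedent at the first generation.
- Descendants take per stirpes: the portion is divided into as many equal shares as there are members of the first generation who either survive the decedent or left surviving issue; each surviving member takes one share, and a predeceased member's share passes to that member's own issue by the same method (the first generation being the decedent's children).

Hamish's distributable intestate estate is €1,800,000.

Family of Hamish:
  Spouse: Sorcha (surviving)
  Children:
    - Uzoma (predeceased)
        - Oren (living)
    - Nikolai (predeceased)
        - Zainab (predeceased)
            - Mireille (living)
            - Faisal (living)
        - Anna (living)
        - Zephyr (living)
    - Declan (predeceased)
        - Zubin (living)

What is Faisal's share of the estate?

The spouse counts as an additional share at the children's level, so there are 4 primary shares of €450,000. Sorcha takes one such share (€450,000).
The children's combined portion (€1,350,000) is divided into 3 shares of €450,000: Uzoma's €450,000 share passes to Uzoma's issue; Nikolai's €450,000 share passes to Nikolai's issue; Declan's €450,000 share passes to Declan's issue.
Uzoma's share (€450,000) passes entirely to Oren.
Nikolai's share (€450,000) is divided into 3 shares of €150,000: Anna and Zephyr each take €150,000; Zainab's €150,000 share passes to Zainab's issue.
Zainab's share (€150,000) is divided into 2 shares of €75,000: Mireille and Faisal each take €75,000.
Declan's share (€450,000) passes entirely to Zubin.

Faisal receives €75,000.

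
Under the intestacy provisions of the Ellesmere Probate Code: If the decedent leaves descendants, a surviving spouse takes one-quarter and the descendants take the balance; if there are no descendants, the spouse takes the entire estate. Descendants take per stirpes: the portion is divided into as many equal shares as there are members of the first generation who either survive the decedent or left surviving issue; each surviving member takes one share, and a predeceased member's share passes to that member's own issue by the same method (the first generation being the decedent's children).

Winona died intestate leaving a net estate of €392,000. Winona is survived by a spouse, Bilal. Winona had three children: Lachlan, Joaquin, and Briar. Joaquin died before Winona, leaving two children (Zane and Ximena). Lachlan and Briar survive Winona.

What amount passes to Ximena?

Ximena receives €49,000.

Bilal takes one-quarter of €392,000 = €98,000. The remaining €294,000 passes to the descendants.
The descendants' portion (€294,000) is divided into 3 shares of €98,000: Lachlan and Briar each take €98,000; Joaquin's €98,000 share passes to Joaquin's issue.
Joaquin's share (€98,000) is divided into 2 shares of €49,000: Zane and Ximena each take €49,000.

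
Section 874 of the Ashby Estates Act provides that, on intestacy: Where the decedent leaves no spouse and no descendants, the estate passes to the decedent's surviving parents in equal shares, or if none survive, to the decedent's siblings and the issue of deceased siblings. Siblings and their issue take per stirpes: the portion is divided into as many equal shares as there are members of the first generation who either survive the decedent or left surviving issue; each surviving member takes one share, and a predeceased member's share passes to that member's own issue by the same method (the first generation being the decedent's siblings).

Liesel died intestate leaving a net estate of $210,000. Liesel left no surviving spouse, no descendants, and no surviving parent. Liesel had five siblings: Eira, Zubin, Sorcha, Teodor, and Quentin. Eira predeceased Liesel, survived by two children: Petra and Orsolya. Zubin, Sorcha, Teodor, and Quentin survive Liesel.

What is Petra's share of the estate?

Petra receives $21,000.

The entire $210,000 passes to the siblings and their issue.
That amount ($210,000) is divided into 5 shares of $42,000: Zubin, Sorcha, Teodor, and Quentin each take $42,000; Eira's $42,000 share passes to Eira's issue.
Eira's share ($42,000) is divided into 2 shares of $21,000: Petra and Orsolya each take $21,000.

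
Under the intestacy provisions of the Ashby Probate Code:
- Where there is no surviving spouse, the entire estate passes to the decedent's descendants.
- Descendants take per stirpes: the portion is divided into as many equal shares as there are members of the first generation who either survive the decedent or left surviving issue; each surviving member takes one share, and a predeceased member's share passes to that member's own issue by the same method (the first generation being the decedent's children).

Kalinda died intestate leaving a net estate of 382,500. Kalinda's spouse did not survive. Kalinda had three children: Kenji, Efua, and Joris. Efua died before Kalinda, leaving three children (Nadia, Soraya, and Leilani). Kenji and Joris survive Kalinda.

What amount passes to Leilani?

The entire 382,500 passes to the descendants.
That amount (382,500) is divided into 3 shares of 127,500: Kenji and Joris each take 127,500; Efua's 127,500 share passes to Efua's issue.
Efua's share (127,500) is divided into 3 shares of 42,500: Nadia, Soraya, and Leilani each take 42,500.

Leilani receives 42,500.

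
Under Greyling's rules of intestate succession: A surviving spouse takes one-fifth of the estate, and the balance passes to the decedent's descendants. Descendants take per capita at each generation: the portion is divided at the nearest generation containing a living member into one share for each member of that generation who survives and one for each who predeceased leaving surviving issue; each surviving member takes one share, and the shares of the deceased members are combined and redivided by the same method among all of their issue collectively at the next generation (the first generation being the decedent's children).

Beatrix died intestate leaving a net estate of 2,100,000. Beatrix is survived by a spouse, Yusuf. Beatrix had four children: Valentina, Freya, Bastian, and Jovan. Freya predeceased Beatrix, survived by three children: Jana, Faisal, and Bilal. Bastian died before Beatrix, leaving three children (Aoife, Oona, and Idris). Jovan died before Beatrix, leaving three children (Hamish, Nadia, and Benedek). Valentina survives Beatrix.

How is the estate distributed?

Yusuf: 420,000; Valentina: 420,000; Jana: 140,000; Faisal: 140,000; Bilal: 140,000; Aoife: 140,000; Oona: 140,000; Idris: 140,000; Hamish: 140,000; Nadia: 140,000; Benedek: 140,000

Yusuf takes one-fifth of 2,100,000 = 420,000. The remaining 1,680,000 passes to the descendants.
The descendants' portion (1,680,000) is divided at the children's generation into 4 shares of 420,000. Valentina takes 420,000. The 3 shares of the deceased (Freya, Bastian, and Jovan) are combined into a pool of 1,260,000.
That pool (1,260,000) is divided at the grandchildren's generation equally among Jana, Faisal, Bilal, Aoife, Oona, Idris, Hamish, Nadia, and Benedek: 140,000 each.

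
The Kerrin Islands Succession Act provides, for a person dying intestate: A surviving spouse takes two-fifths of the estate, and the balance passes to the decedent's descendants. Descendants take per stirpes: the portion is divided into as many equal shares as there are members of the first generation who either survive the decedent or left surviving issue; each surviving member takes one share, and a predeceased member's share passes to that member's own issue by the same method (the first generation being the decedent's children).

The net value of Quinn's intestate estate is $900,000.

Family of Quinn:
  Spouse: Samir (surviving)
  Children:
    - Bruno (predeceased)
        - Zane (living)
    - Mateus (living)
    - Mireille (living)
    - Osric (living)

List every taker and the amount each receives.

Samir: $360,000; Zane: $135,000; Mateus: $135,000; Mireille: $135,000; Osric: $135,000

Samir takes two-fifths of $900,000 = $360,000. The remaining $540,000 passes to the descendants.
The descendants' portion ($540,000) is divided into 4 shares of $135,000: Mateus, Mireille, and Osric each take $135,000; Bruno's $135,000 share passes to Bruno's issue.
Bruno's share ($135,000) passes entirely to Zane.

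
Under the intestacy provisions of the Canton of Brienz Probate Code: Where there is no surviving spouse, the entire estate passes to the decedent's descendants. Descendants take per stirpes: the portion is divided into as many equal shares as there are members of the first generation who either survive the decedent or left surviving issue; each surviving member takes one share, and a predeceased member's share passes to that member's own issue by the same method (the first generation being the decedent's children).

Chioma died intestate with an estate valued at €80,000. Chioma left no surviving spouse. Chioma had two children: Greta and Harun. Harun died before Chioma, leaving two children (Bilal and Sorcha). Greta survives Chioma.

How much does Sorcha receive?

The entire €80,000 passes to the descendants.
That amount (€80,000) is divided into 2 shares of €40,000: Greta takes €40,000; Harun's €40,000 share passes to Harun's issue.
Harun's share (€40,000) is divided into 2 shares of €20,000: Bilal and Sorcha each take €20,000.

Sorcha receives €20,000.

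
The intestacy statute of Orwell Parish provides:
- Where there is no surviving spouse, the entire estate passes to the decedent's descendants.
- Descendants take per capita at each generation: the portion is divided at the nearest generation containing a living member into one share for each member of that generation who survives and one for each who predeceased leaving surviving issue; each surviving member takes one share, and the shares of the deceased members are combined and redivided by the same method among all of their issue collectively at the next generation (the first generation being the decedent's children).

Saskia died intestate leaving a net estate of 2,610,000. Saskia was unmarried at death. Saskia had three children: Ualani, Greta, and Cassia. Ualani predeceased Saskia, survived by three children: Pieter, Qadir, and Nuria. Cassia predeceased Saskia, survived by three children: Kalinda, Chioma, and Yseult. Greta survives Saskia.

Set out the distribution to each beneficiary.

The entire 2,610,000 passes to the descendants.
That amount (2,610,000) is divided at the children's generation into 3 shares of 870,000. Greta takes 870,000. The 2 shares of the deceased (Ualani and Cassia) are combined into a pool of 1,740,000.
That pool (1,740,000) is divided at the grandchildren's generation equally among Pieter, Qadir, Nuria, Kalinda, Chioma, and Yseult: 290,000 each.

Pieter: 290,000; Qadir: 290,000; Nuria: 290,000; Greta: 870,000; Kalinda: 290,000; Chioma: 290,000; Yseult: 290,000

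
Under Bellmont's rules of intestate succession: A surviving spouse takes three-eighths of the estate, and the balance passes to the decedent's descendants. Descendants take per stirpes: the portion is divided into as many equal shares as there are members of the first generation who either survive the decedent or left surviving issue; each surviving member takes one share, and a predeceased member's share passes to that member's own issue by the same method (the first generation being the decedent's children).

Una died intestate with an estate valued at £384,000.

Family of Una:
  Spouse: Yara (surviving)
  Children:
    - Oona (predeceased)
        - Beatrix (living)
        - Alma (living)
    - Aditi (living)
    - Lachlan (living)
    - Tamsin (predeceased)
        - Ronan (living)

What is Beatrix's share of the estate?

Beatrix receives £30,000.

Yara takes three-eighths of £384,000 = £144,000. The remaining £240,000 passes to the descendants.
The descendants' portion (£240,000) is divided into 4 shares of £60,000: Aditi and Lachlan each take £60,000; Oona's £60,000 share passes to Oona's issue; Tamsin's £60,000 share passes to Tamsin's issue.
Oona's share (£60,000) is divided into 2 shares of £30,000: Beatrix and Alma each take £30,000.
Tamsin's share (£60,000) passes entirely to Ronan.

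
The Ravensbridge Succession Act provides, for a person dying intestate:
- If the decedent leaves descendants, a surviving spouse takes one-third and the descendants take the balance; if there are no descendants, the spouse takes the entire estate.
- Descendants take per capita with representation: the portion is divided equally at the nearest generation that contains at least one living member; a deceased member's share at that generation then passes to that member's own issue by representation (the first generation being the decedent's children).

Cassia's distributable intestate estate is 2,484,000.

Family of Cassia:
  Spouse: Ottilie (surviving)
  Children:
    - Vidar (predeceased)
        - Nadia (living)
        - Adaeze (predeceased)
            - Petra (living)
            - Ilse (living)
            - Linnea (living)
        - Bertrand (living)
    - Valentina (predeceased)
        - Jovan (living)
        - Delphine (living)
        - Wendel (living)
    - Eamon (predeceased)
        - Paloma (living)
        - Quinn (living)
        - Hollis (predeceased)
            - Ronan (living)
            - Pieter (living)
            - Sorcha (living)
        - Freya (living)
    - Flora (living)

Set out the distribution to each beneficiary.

Ottilie: 828,000; Nadia: 138,000; Petra: 46,000; Ilse: 46,000; Linnea: 46,000; Bertrand: 138,000; Jovan: 138,000; Delphine: 138,000; Wendel: 138,000; Paloma: 103,500; Quinn: 103,500; Ronan: 34,500; Pieter: 34,500; Sorcha: 34,500; Freya: 103,500; Flora: 414,000

Ottilie takes one-third of 2,484,000 = 828,000. The remaining 1,656,000 passes to the descendants.
The descendants' portion (1,656,000) is divided into 4 shares of 414,000: Flora takes 414,000; Vidar's 414,000 share passes to Vidar's issue; Valentina's 414,000 share passes to Valentina's issue; Eamon's 414,000 share passes to Eamon's issue.
Vidar's share (414,000) is divided into 3 shares of 138,000: Nadia and Bertrand each take 138,000; Adaeze's 138,000 share passes to Adaeze's issue.
Adaeze's share (138,000) is divided into 3 shares of 46,000: Petra, Ilse, and Linnea each take 46,000.
Valentina's share (414,000) is divided into 3 shares of 138,000: Jovan, Delphine, and Wendel each take 138,000.
Eamon's share (414,000) is divided into 4 shares of 103,500: Paloma, Quinn, and Freya each take 103,500; Hollis's 103,500 share passes to Hollis's issue.
Hollis's share (103,500) is divided into 3 shares of 34,500: Ronan, Pieter, and Sorcha each take 34,500.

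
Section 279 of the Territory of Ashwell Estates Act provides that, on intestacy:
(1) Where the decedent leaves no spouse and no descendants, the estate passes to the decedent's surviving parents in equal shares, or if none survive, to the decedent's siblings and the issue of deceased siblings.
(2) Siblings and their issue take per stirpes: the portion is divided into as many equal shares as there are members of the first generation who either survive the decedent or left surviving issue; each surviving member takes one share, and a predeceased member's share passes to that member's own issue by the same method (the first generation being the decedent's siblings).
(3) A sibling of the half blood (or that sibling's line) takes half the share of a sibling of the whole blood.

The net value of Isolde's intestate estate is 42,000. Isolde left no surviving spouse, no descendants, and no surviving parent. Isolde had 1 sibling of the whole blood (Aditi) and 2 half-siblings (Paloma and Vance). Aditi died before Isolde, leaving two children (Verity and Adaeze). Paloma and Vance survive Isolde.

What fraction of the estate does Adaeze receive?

Adaeze receives 1/4 of the estate.

The entire 42,000 passes to the siblings and their issue.
Counting each half-blood sibling's line as half a unit, there are 2 units in 42,000, so one unit is 21,000. Whole-blood lines (Aditi) take 21,000 each; half-blood lines (Paloma and Vance) take 10,500 each.
Aditi's share (21,000) is divided into 2 shares of 10,500: Verity and Adaeze each take 10,500.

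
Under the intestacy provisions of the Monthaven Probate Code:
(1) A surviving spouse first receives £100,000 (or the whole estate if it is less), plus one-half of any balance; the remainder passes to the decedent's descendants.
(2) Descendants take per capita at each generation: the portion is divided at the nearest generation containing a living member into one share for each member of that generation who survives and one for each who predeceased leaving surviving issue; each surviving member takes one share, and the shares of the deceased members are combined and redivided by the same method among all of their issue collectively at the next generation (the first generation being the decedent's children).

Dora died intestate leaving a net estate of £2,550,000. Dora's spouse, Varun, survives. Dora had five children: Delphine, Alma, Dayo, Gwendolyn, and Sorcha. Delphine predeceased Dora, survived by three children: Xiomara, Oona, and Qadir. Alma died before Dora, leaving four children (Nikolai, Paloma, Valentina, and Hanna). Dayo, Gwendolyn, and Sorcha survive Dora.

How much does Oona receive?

Oona receives £70,000.

Varun first takes £100,000, leaving a balance of £2,450,000. Varun then takes one-half of the balance (£1,225,000), for a total of £1,325,000. The remaining £1,225,000 passes to the descendants.
The descendants' portion (£1,225,000) is divided at the children's generation into 5 shares of £245,000. Dayo, Gwendolyn, and Sorcha each take £245,000. The 2 shares of the deceased (Delphine and Alma) are combined into a pool of £490,000.
That pool (£490,000) is divided at the grandchildren's generation equally among Xiomara, Oona, Qadir, Nikolai, Paloma, Valentina, and Hanna: £70,000 each.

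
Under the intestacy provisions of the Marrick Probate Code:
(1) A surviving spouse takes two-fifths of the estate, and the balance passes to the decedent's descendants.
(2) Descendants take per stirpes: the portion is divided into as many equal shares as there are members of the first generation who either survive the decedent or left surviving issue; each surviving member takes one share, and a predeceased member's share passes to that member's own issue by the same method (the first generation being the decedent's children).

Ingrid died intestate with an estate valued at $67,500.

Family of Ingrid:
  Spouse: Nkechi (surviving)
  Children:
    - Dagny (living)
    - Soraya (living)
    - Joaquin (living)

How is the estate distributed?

Nkechi: $27,000; Dagny: $13,500; Soraya: $13,500; Joaquin: $13,500

Nkechi takes two-fifths of $67,500 = $27,000. The remaining $40,500 passes to the descendants.
The descendants' portion ($40,500) is divided into 3 shares of $13,500: Dagny, Soraya, and Joaquin each take $13,500.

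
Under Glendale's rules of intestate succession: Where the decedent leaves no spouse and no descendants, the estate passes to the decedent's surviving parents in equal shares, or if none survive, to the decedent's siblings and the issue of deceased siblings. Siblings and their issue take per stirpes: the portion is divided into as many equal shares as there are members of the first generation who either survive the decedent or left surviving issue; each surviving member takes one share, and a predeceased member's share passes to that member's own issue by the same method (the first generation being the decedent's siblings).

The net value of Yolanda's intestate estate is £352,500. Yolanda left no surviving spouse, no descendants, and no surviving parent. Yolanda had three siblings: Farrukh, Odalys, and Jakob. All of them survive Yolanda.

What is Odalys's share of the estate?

The entire £352,500 passes to the siblings and their issue.
That amount (£352,500) is divided into 3 shares of £117,500: Farrukh, Odalys, and Jakob each take £117,500.

Odalys receives £117,500.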